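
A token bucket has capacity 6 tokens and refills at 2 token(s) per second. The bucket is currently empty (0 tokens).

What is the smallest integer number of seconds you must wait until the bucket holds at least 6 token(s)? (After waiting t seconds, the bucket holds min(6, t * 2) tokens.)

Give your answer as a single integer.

Answer: 3

Derivation:
Need t * 2 >= 6, so t >= 6/2.
Smallest integer t = ceil(6/2) = 3.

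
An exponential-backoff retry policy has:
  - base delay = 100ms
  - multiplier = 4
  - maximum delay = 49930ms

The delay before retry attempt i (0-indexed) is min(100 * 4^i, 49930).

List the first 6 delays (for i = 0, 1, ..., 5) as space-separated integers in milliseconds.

Answer: 100 400 1600 6400 25600 49930

Derivation:
Computing each delay:
  i=0: min(100*4^0, 49930) = 100
  i=1: min(100*4^1, 49930) = 400
  i=2: min(100*4^2, 49930) = 1600
  i=3: min(100*4^3, 49930) = 6400
  i=4: min(100*4^4, 49930) = 25600
  i=5: min(100*4^5, 49930) = 49930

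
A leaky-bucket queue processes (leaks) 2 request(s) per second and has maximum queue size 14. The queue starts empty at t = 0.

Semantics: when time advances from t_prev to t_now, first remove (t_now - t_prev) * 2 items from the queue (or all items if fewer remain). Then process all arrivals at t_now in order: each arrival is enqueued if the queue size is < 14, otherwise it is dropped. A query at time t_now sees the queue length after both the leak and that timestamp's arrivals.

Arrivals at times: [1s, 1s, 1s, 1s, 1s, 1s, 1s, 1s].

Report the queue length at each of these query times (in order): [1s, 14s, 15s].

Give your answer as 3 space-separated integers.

Answer: 8 0 0

Derivation:
Queue lengths at query times:
  query t=1s: backlog = 8
  query t=14s: backlog = 0
  query t=15s: backlog = 0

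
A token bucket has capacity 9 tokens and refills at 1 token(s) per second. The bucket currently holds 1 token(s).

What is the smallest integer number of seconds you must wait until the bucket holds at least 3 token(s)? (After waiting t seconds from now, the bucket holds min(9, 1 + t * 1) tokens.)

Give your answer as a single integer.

Need 1 + t * 1 >= 3, so t >= 2/1.
Smallest integer t = ceil(2/1) = 2.

Answer: 2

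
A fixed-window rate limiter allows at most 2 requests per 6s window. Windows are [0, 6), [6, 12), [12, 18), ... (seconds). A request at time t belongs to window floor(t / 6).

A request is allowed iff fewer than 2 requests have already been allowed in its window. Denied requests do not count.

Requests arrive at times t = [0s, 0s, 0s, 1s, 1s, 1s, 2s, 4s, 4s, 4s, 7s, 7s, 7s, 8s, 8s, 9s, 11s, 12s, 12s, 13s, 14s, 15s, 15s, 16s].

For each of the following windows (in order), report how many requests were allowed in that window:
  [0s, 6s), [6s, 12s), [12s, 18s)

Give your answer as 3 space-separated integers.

Processing requests:
  req#1 t=0s (window 0): ALLOW
  req#2 t=0s (window 0): ALLOW
  req#3 t=0s (window 0): DENY
  req#4 t=1s (window 0): DENY
  req#5 t=1s (window 0): DENY
  req#6 t=1s (window 0): DENY
  req#7 t=2s (window 0): DENY
  req#8 t=4s (window 0): DENY
  req#9 t=4s (window 0): DENY
  req#10 t=4s (window 0): DENY
  req#11 t=7s (window 1): ALLOW
  req#12 t=7s (window 1): ALLOW
  req#13 t=7s (window 1): DENY
  req#14 t=8s (window 1): DENY
  req#15 t=8s (window 1): DENY
  req#16 t=9s (window 1): DENY
  req#17 t=11s (window 1): DENY
  req#18 t=12s (window 2): ALLOW
  req#19 t=12s (window 2): ALLOW
  req#20 t=13s (window 2): DENY
  req#21 t=14s (window 2): DENY
  req#22 t=15s (window 2): DENY
  req#23 t=15s (window 2): DENY
  req#24 t=16s (window 2): DENY

Allowed counts by window: 2 2 2

Answer: 2 2 2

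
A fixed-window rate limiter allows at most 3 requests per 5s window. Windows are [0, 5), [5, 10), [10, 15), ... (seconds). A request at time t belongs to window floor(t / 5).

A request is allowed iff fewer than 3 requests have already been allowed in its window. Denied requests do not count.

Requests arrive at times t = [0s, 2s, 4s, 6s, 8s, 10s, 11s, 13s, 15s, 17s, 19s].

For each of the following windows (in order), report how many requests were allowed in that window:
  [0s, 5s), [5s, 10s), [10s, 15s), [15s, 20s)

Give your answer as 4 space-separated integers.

Processing requests:
  req#1 t=0s (window 0): ALLOW
  req#2 t=2s (window 0): ALLOW
  req#3 t=4s (window 0): ALLOW
  req#4 t=6s (window 1): ALLOW
  req#5 t=8s (window 1): ALLOW
  req#6 t=10s (window 2): ALLOW
  req#7 t=11s (window 2): ALLOW
  req#8 t=13s (window 2): ALLOW
  req#9 t=15s (window 3): ALLOW
  req#10 t=17s (window 3): ALLOW
  req#11 t=19s (window 3): ALLOW

Allowed counts by window: 3 2 3 3

Answer: 3 2 3 3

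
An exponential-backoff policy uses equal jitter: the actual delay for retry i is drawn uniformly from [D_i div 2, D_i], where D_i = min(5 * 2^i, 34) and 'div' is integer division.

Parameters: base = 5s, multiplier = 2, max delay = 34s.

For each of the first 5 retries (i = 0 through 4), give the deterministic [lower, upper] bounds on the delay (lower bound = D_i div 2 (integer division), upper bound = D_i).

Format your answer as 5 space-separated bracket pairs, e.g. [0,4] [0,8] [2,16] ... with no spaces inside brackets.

Answer: [2,5] [5,10] [10,20] [17,34] [17,34]

Derivation:
Computing bounds per retry:
  i=0: D_i=min(5*2^0,34)=5, bounds=[2,5]
  i=1: D_i=min(5*2^1,34)=10, bounds=[5,10]
  i=2: D_i=min(5*2^2,34)=20, bounds=[10,20]
  i=3: D_i=min(5*2^3,34)=34, bounds=[17,34]
  i=4: D_i=min(5*2^4,34)=34, bounds=[17,34]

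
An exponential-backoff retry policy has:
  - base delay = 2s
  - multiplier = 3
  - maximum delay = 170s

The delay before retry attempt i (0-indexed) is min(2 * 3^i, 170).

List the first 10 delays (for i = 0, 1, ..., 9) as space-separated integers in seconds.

Computing each delay:
  i=0: min(2*3^0, 170) = 2
  i=1: min(2*3^1, 170) = 6
  i=2: min(2*3^2, 170) = 18
  i=3: min(2*3^3, 170) = 54
  i=4: min(2*3^4, 170) = 162
  i=5: min(2*3^5, 170) = 170
  i=6: min(2*3^6, 170) = 170
  i=7: min(2*3^7, 170) = 170
  i=8: min(2*3^8, 170) = 170
  i=9: min(2*3^9, 170) = 170

Answer: 2 6 18 54 162 170 170 170 170 170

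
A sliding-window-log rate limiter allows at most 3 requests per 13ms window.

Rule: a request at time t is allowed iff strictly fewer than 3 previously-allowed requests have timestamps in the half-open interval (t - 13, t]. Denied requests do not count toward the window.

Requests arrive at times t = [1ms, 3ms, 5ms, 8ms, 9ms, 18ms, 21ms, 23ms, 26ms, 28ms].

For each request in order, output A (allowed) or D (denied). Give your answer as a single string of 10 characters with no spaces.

Tracking allowed requests in the window:
  req#1 t=1ms: ALLOW
  req#2 t=3ms: ALLOW
  req#3 t=5ms: ALLOW
  req#4 t=8ms: DENY
  req#5 t=9ms: DENY
  req#6 t=18ms: ALLOW
  req#7 t=21ms: ALLOW
  req#8 t=23ms: ALLOW
  req#9 t=26ms: DENY
  req#10 t=28ms: DENY

Answer: AAADDAAADD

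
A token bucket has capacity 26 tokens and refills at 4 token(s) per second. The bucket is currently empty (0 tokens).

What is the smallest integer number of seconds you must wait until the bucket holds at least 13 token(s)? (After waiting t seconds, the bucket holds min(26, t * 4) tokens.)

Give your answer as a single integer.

Answer: 4

Derivation:
Need t * 4 >= 13, so t >= 13/4.
Smallest integer t = ceil(13/4) = 4.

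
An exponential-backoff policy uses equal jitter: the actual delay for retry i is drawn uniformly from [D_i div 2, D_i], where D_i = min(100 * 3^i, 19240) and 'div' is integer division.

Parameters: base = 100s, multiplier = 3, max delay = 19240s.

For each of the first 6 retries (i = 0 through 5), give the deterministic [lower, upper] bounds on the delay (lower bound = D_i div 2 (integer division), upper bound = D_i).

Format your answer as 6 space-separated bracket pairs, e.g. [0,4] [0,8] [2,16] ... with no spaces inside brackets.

Answer: [50,100] [150,300] [450,900] [1350,2700] [4050,8100] [9620,19240]

Derivation:
Computing bounds per retry:
  i=0: D_i=min(100*3^0,19240)=100, bounds=[50,100]
  i=1: D_i=min(100*3^1,19240)=300, bounds=[150,300]
  i=2: D_i=min(100*3^2,19240)=900, bounds=[450,900]
  i=3: D_i=min(100*3^3,19240)=2700, bounds=[1350,2700]
  i=4: D_i=min(100*3^4,19240)=8100, bounds=[4050,8100]
  i=5: D_i=min(100*3^5,19240)=19240, bounds=[9620,19240]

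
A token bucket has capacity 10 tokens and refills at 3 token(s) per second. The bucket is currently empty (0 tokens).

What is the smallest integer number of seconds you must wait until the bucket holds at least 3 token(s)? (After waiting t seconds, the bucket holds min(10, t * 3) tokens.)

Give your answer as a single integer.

Answer: 1

Derivation:
Need t * 3 >= 3, so t >= 3/3.
Smallest integer t = ceil(3/3) = 1.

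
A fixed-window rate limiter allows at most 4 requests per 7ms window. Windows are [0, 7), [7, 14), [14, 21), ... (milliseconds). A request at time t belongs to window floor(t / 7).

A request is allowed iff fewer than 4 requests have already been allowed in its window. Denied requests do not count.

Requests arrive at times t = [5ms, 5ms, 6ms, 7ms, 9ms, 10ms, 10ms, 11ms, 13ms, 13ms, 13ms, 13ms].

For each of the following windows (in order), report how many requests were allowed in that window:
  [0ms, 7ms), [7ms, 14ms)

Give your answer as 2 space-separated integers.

Answer: 3 4

Derivation:
Processing requests:
  req#1 t=5ms (window 0): ALLOW
  req#2 t=5ms (window 0): ALLOW
  req#3 t=6ms (window 0): ALLOW
  req#4 t=7ms (window 1): ALLOW
  req#5 t=9ms (window 1): ALLOW
  req#6 t=10ms (window 1): ALLOW
  req#7 t=10ms (window 1): ALLOW
  req#8 t=11ms (window 1): DENY
  req#9 t=13ms (window 1): DENY
  req#10 t=13ms (window 1): DENY
  req#11 t=13ms (window 1): DENY
  req#12 t=13ms (window 1): DENY

Allowed counts by window: 3 4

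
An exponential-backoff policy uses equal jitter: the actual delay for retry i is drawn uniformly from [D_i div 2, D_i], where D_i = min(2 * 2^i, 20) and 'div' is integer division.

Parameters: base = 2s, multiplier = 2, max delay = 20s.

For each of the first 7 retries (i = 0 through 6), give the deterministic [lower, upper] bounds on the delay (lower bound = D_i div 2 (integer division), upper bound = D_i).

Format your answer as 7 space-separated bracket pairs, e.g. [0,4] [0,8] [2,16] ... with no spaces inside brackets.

Computing bounds per retry:
  i=0: D_i=min(2*2^0,20)=2, bounds=[1,2]
  i=1: D_i=min(2*2^1,20)=4, bounds=[2,4]
  i=2: D_i=min(2*2^2,20)=8, bounds=[4,8]
  i=3: D_i=min(2*2^3,20)=16, bounds=[8,16]
  i=4: D_i=min(2*2^4,20)=20, bounds=[10,20]
  i=5: D_i=min(2*2^5,20)=20, bounds=[10,20]
  i=6: D_i=min(2*2^6,20)=20, bounds=[10,20]

Answer: [1,2] [2,4] [4,8] [8,16] [10,20] [10,20] [10,20]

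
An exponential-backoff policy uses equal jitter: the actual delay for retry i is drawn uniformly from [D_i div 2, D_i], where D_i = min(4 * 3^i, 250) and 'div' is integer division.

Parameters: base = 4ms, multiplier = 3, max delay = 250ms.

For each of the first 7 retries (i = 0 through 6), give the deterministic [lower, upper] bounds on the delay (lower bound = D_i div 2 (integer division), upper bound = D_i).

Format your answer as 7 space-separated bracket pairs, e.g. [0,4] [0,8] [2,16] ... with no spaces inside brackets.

Computing bounds per retry:
  i=0: D_i=min(4*3^0,250)=4, bounds=[2,4]
  i=1: D_i=min(4*3^1,250)=12, bounds=[6,12]
  i=2: D_i=min(4*3^2,250)=36, bounds=[18,36]
  i=3: D_i=min(4*3^3,250)=108, bounds=[54,108]
  i=4: D_i=min(4*3^4,250)=250, bounds=[125,250]
  i=5: D_i=min(4*3^5,250)=250, bounds=[125,250]
  i=6: D_i=min(4*3^6,250)=250, bounds=[125,250]

Answer: [2,4] [6,12] [18,36] [54,108] [125,250] [125,250] [125,250]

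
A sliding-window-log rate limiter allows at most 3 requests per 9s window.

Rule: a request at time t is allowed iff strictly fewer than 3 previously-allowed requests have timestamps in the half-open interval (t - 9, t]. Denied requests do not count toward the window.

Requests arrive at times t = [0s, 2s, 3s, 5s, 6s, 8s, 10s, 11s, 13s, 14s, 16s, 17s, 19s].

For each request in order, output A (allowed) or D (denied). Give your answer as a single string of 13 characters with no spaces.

Tracking allowed requests in the window:
  req#1 t=0s: ALLOW
  req#2 t=2s: ALLOW
  req#3 t=3s: ALLOW
  req#4 t=5s: DENY
  req#5 t=6s: DENY
  req#6 t=8s: DENY
  req#7 t=10s: ALLOW
  req#8 t=11s: ALLOW
  req#9 t=13s: ALLOW
  req#10 t=14s: DENY
  req#11 t=16s: DENY
  req#12 t=17s: DENY
  req#13 t=19s: ALLOW

Answer: AAADDDAAADDDA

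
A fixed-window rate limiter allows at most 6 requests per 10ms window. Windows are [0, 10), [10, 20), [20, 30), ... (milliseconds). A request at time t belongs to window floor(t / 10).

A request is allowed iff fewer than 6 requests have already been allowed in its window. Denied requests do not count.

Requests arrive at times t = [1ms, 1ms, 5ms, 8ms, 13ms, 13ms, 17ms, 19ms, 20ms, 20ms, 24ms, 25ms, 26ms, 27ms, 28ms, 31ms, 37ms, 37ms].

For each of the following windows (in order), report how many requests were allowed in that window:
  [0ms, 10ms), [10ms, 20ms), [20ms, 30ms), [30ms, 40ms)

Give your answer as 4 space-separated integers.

Answer: 4 4 6 3

Derivation:
Processing requests:
  req#1 t=1ms (window 0): ALLOW
  req#2 t=1ms (window 0): ALLOW
  req#3 t=5ms (window 0): ALLOW
  req#4 t=8ms (window 0): ALLOW
  req#5 t=13ms (window 1): ALLOW
  req#6 t=13ms (window 1): ALLOW
  req#7 t=17ms (window 1): ALLOW
  req#8 t=19ms (window 1): ALLOW
  req#9 t=20ms (window 2): ALLOW
  req#10 t=20ms (window 2): ALLOW
  req#11 t=24ms (window 2): ALLOW
  req#12 t=25ms (window 2): ALLOW
  req#13 t=26ms (window 2): ALLOW
  req#14 t=27ms (window 2): ALLOW
  req#15 t=28ms (window 2): DENY
  req#16 t=31ms (window 3): ALLOW
  req#17 t=37ms (window 3): ALLOW
  req#18 t=37ms (window 3): ALLOW

Allowed counts by window: 4 4 6 3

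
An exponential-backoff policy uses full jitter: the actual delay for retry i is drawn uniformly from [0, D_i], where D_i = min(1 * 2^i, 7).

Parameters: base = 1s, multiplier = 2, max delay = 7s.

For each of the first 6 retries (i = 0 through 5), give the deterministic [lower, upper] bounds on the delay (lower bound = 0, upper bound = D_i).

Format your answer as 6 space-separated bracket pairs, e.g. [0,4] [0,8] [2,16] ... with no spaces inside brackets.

Computing bounds per retry:
  i=0: D_i=min(1*2^0,7)=1, bounds=[0,1]
  i=1: D_i=min(1*2^1,7)=2, bounds=[0,2]
  i=2: D_i=min(1*2^2,7)=4, bounds=[0,4]
  i=3: D_i=min(1*2^3,7)=7, bounds=[0,7]
  i=4: D_i=min(1*2^4,7)=7, bounds=[0,7]
  i=5: D_i=min(1*2^5,7)=7, bounds=[0,7]

Answer: [0,1] [0,2] [0,4] [0,7] [0,7] [0,7]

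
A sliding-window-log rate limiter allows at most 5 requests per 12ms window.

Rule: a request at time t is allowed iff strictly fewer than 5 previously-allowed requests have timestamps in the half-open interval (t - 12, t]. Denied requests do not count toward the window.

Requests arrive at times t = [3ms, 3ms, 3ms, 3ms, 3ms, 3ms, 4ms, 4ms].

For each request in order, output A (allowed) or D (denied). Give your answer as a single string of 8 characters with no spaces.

Tracking allowed requests in the window:
  req#1 t=3ms: ALLOW
  req#2 t=3ms: ALLOW
  req#3 t=3ms: ALLOW
  req#4 t=3ms: ALLOW
  req#5 t=3ms: ALLOW
  req#6 t=3ms: DENY
  req#7 t=4ms: DENY
  req#8 t=4ms: DENY

Answer: AAAAADDD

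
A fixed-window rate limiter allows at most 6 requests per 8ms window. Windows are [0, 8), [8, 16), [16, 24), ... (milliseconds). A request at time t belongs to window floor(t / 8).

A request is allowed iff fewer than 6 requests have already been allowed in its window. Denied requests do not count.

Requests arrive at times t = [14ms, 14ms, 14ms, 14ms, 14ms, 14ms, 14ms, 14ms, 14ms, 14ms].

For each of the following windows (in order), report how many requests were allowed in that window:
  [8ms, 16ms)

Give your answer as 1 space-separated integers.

Answer: 6

Derivation:
Processing requests:
  req#1 t=14ms (window 1): ALLOW
  req#2 t=14ms (window 1): ALLOW
  req#3 t=14ms (window 1): ALLOW
  req#4 t=14ms (window 1): ALLOW
  req#5 t=14ms (window 1): ALLOW
  req#6 t=14ms (window 1): ALLOW
  req#7 t=14ms (window 1): DENY
  req#8 t=14ms (window 1): DENY
  req#9 t=14ms (window 1): DENY
  req#10 t=14ms (window 1): DENY

Allowed counts by window: 6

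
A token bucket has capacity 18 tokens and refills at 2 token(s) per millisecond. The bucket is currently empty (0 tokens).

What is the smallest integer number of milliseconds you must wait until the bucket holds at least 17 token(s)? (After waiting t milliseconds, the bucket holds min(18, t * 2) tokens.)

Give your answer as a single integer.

Answer: 9

Derivation:
Need t * 2 >= 17, so t >= 17/2.
Smallest integer t = ceil(17/2) = 9.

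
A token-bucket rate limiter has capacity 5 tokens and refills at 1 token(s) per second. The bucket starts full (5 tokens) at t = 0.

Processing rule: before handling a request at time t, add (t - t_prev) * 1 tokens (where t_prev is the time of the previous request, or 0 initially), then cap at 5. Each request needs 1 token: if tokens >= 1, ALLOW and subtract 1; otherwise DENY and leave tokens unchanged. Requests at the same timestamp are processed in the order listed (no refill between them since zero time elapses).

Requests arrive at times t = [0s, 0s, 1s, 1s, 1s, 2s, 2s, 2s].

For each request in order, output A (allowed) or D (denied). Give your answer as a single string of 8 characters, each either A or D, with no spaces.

Simulating step by step:
  req#1 t=0s: ALLOW
  req#2 t=0s: ALLOW
  req#3 t=1s: ALLOW
  req#4 t=1s: ALLOW
  req#5 t=1s: ALLOW
  req#6 t=2s: ALLOW
  req#7 t=2s: ALLOW
  req#8 t=2s: DENY

Answer: AAAAAAAD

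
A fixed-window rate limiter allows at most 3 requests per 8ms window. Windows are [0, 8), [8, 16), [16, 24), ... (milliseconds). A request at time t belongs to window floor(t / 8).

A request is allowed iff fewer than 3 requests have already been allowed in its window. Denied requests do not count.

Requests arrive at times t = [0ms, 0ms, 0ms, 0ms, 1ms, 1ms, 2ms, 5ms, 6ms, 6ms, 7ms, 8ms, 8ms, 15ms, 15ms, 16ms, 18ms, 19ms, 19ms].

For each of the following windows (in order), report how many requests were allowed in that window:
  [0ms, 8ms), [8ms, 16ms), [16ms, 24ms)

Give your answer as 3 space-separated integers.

Answer: 3 3 3

Derivation:
Processing requests:
  req#1 t=0ms (window 0): ALLOW
  req#2 t=0ms (window 0): ALLOW
  req#3 t=0ms (window 0): ALLOW
  req#4 t=0ms (window 0): DENY
  req#5 t=1ms (window 0): DENY
  req#6 t=1ms (window 0): DENY
  req#7 t=2ms (window 0): DENY
  req#8 t=5ms (window 0): DENY
  req#9 t=6ms (window 0): DENY
  req#10 t=6ms (window 0): DENY
  req#11 t=7ms (window 0): DENY
  req#12 t=8ms (window 1): ALLOW
  req#13 t=8ms (window 1): ALLOW
  req#14 t=15ms (window 1): ALLOW
  req#15 t=15ms (window 1): DENY
  req#16 t=16ms (window 2): ALLOW
  req#17 t=18ms (window 2): ALLOW
  req#18 t=19ms (window 2): ALLOW
  req#19 t=19ms (window 2): DENY

Allowed counts by window: 3 3 3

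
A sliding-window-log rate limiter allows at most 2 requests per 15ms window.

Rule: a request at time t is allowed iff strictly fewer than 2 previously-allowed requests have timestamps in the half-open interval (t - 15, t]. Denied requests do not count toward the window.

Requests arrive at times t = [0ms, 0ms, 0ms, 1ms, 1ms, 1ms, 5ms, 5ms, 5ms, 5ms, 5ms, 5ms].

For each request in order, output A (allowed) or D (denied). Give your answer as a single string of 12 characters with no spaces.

Answer: AADDDDDDDDDD

Derivation:
Tracking allowed requests in the window:
  req#1 t=0ms: ALLOW
  req#2 t=0ms: ALLOW
  req#3 t=0ms: DENY
  req#4 t=1ms: DENY
  req#5 t=1ms: DENY
  req#6 t=1ms: DENY
  req#7 t=5ms: DENY
  req#8 t=5ms: DENY
  req#9 t=5ms: DENY
  req#10 t=5ms: DENY
  req#11 t=5ms: DENY
  req#12 t=5ms: DENY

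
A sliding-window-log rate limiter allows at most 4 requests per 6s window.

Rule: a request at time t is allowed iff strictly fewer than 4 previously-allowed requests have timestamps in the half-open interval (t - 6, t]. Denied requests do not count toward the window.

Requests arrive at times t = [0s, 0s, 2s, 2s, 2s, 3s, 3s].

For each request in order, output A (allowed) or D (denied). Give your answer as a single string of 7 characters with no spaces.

Answer: AAAADDD

Derivation:
Tracking allowed requests in the window:
  req#1 t=0s: ALLOW
  req#2 t=0s: ALLOW
  req#3 t=2s: ALLOW
  req#4 t=2s: ALLOW
  req#5 t=2s: DENY
  req#6 t=3s: DENY
  req#7 t=3s: DENY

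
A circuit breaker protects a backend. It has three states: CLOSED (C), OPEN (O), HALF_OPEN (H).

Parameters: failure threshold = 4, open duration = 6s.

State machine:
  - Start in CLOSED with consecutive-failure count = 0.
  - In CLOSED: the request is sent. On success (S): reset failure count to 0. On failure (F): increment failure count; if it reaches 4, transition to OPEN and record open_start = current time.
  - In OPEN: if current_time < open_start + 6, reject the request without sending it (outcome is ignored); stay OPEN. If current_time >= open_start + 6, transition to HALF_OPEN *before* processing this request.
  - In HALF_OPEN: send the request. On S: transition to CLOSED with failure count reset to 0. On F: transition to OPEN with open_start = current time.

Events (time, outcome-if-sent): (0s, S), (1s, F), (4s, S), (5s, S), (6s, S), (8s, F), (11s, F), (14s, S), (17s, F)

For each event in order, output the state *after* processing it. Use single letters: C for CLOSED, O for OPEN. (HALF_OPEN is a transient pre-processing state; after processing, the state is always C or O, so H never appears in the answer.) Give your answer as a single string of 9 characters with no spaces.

Answer: CCCCCCCCC

Derivation:
State after each event:
  event#1 t=0s outcome=S: state=CLOSED
  event#2 t=1s outcome=F: state=CLOSED
  event#3 t=4s outcome=S: state=CLOSED
  event#4 t=5s outcome=S: state=CLOSED
  event#5 t=6s outcome=S: state=CLOSED
  event#6 t=8s outcome=F: state=CLOSED
  event#7 t=11s outcome=F: state=CLOSED
  event#8 t=14s outcome=S: state=CLOSED
  event#9 t=17s outcome=F: state=CLOSED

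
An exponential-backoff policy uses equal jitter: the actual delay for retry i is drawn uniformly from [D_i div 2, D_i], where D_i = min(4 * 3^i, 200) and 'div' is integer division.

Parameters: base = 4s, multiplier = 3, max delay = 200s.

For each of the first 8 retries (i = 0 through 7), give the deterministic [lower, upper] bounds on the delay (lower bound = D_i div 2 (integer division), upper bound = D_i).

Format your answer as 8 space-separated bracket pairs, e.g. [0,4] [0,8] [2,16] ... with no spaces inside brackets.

Answer: [2,4] [6,12] [18,36] [54,108] [100,200] [100,200] [100,200] [100,200]

Derivation:
Computing bounds per retry:
  i=0: D_i=min(4*3^0,200)=4, bounds=[2,4]
  i=1: D_i=min(4*3^1,200)=12, bounds=[6,12]
  i=2: D_i=min(4*3^2,200)=36, bounds=[18,36]
  i=3: D_i=min(4*3^3,200)=108, bounds=[54,108]
  i=4: D_i=min(4*3^4,200)=200, bounds=[100,200]
  i=5: D_i=min(4*3^5,200)=200, bounds=[100,200]
  i=6: D_i=min(4*3^6,200)=200, bounds=[100,200]
  i=7: D_i=min(4*3^7,200)=200, bounds=[100,200]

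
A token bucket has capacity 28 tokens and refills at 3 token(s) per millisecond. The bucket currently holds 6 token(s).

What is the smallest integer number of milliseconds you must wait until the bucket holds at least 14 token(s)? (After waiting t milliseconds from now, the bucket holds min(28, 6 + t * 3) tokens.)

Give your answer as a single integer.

Answer: 3

Derivation:
Need 6 + t * 3 >= 14, so t >= 8/3.
Smallest integer t = ceil(8/3) = 3.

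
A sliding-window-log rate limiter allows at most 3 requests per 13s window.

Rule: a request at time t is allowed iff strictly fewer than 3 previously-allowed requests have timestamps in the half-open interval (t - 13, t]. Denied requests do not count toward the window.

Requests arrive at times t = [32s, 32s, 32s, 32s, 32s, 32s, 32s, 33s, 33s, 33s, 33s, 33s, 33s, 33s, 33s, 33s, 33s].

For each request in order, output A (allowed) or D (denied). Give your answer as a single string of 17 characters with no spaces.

Answer: AAADDDDDDDDDDDDDD

Derivation:
Tracking allowed requests in the window:
  req#1 t=32s: ALLOW
  req#2 t=32s: ALLOW
  req#3 t=32s: ALLOW
  req#4 t=32s: DENY
  req#5 t=32s: DENY
  req#6 t=32s: DENY
  req#7 t=32s: DENY
  req#8 t=33s: DENY
  req#9 t=33s: DENY
  req#10 t=33s: DENY
  req#11 t=33s: DENY
  req#12 t=33s: DENY
  req#13 t=33s: DENY
  req#14 t=33s: DENY
  req#15 t=33s: DENY
  req#16 t=33s: DENY
  req#17 t=33s: DENY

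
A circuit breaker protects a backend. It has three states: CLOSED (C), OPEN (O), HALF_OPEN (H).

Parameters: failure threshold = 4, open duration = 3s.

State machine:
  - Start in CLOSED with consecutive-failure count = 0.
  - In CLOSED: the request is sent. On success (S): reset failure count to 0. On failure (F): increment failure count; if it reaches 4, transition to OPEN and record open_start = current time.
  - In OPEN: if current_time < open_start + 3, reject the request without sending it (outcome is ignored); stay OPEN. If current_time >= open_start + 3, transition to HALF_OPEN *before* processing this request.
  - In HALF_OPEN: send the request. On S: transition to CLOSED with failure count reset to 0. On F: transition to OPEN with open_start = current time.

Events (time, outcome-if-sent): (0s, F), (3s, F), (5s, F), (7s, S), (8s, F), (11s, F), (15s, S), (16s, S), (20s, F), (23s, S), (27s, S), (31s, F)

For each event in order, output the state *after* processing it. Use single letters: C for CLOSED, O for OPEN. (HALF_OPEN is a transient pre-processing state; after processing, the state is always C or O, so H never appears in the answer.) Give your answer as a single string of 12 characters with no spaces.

Answer: CCCCCCCCCCCC

Derivation:
State after each event:
  event#1 t=0s outcome=F: state=CLOSED
  event#2 t=3s outcome=F: state=CLOSED
  event#3 t=5s outcome=F: state=CLOSED
  event#4 t=7s outcome=S: state=CLOSED
  event#5 t=8s outcome=F: state=CLOSED
  event#6 t=11s outcome=F: state=CLOSED
  event#7 t=15s outcome=S: state=CLOSED
  event#8 t=16s outcome=S: state=CLOSED
  event#9 t=20s outcome=F: state=CLOSED
  event#10 t=23s outcome=S: state=CLOSED
  event#11 t=27s outcome=S: state=CLOSED
  event#12 t=31s outcome=F: state=CLOSED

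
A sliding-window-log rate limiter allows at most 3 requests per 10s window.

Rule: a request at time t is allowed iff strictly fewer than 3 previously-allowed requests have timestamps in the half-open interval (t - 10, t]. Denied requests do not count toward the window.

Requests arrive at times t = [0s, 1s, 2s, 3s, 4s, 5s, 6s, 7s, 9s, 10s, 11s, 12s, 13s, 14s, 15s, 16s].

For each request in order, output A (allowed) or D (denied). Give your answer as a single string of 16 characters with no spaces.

Tracking allowed requests in the window:
  req#1 t=0s: ALLOW
  req#2 t=1s: ALLOW
  req#3 t=2s: ALLOW
  req#4 t=3s: DENY
  req#5 t=4s: DENY
  req#6 t=5s: DENY
  req#7 t=6s: DENY
  req#8 t=7s: DENY
  req#9 t=9s: DENY
  req#10 t=10s: ALLOW
  req#11 t=11s: ALLOW
  req#12 t=12s: ALLOW
  req#13 t=13s: DENY
  req#14 t=14s: DENY
  req#15 t=15s: DENY
  req#16 t=16s: DENY

Answer: AAADDDDDDAAADDDD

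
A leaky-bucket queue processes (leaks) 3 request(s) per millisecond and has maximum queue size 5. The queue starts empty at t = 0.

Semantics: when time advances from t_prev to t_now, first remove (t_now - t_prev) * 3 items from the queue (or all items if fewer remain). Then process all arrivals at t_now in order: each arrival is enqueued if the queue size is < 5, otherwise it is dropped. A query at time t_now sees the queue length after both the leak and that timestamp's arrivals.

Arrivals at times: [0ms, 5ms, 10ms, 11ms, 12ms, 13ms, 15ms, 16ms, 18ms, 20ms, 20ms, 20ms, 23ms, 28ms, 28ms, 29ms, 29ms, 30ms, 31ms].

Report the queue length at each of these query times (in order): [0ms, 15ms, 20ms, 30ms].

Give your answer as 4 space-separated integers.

Queue lengths at query times:
  query t=0ms: backlog = 1
  query t=15ms: backlog = 1
  query t=20ms: backlog = 3
  query t=30ms: backlog = 1

Answer: 1 1 3 1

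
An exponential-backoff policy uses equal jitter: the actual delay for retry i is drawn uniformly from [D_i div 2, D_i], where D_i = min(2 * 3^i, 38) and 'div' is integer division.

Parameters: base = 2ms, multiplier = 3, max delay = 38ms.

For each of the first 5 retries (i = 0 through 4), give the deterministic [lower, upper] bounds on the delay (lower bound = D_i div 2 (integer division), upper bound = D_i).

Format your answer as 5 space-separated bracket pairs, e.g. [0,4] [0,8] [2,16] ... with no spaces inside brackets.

Answer: [1,2] [3,6] [9,18] [19,38] [19,38]

Derivation:
Computing bounds per retry:
  i=0: D_i=min(2*3^0,38)=2, bounds=[1,2]
  i=1: D_i=min(2*3^1,38)=6, bounds=[3,6]
  i=2: D_i=min(2*3^2,38)=18, bounds=[9,18]
  i=3: D_i=min(2*3^3,38)=38, bounds=[19,38]
  i=4: D_i=min(2*3^4,38)=38, bounds=[19,38]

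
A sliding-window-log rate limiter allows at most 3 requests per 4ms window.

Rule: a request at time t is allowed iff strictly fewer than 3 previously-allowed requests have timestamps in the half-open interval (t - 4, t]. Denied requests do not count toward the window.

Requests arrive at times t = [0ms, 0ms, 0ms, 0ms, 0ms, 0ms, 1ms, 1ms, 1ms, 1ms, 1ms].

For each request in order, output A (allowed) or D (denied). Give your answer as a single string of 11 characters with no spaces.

Answer: AAADDDDDDDD

Derivation:
Tracking allowed requests in the window:
  req#1 t=0ms: ALLOW
  req#2 t=0ms: ALLOW
  req#3 t=0ms: ALLOW
  req#4 t=0ms: DENY
  req#5 t=0ms: DENY
  req#6 t=0ms: DENY
  req#7 t=1ms: DENY
  req#8 t=1ms: DENY
  req#9 t=1ms: DENY
  req#10 t=1ms: DENY
  req#11 t=1ms: DENY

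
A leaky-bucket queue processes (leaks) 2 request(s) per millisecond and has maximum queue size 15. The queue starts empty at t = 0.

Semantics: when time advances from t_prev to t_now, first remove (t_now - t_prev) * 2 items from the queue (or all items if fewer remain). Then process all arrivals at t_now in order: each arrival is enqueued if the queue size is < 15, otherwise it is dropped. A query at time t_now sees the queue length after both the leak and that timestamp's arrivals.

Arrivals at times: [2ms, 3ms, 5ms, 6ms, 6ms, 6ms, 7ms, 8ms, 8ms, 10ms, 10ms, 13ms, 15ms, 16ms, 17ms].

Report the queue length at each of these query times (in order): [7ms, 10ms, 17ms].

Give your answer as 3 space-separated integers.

Queue lengths at query times:
  query t=7ms: backlog = 2
  query t=10ms: backlog = 2
  query t=17ms: backlog = 1

Answer: 2 2 1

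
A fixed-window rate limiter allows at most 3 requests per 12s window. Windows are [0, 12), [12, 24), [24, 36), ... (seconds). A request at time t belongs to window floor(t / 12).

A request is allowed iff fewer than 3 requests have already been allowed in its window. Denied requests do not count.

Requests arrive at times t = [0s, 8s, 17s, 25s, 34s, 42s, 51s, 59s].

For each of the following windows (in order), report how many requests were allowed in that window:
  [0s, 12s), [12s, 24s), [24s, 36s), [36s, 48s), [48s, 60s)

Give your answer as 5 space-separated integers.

Answer: 2 1 2 1 2

Derivation:
Processing requests:
  req#1 t=0s (window 0): ALLOW
  req#2 t=8s (window 0): ALLOW
  req#3 t=17s (window 1): ALLOW
  req#4 t=25s (window 2): ALLOW
  req#5 t=34s (window 2): ALLOW
  req#6 t=42s (window 3): ALLOW
  req#7 t=51s (window 4): ALLOW
  req#8 t=59s (window 4): ALLOW

Allowed counts by window: 2 1 2 1 2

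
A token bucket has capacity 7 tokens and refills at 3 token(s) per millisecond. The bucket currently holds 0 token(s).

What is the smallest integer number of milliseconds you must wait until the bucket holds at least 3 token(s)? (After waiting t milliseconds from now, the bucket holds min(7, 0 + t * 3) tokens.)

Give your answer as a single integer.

Need 0 + t * 3 >= 3, so t >= 3/3.
Smallest integer t = ceil(3/3) = 1.

Answer: 1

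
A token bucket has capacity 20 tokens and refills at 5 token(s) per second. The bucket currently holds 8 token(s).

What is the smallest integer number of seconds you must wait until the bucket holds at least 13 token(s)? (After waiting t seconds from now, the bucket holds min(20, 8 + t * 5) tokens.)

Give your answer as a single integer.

Need 8 + t * 5 >= 13, so t >= 5/5.
Smallest integer t = ceil(5/5) = 1.

Answer: 1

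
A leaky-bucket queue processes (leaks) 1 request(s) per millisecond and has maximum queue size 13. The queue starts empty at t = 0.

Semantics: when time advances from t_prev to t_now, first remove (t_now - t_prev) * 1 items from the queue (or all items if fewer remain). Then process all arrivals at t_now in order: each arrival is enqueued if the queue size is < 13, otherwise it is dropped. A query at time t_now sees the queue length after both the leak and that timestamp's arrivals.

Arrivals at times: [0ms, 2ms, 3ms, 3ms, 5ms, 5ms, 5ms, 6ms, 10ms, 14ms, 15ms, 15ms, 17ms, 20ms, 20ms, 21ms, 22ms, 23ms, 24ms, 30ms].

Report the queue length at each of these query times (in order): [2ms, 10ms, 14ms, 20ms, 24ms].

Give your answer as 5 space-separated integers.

Queue lengths at query times:
  query t=2ms: backlog = 1
  query t=10ms: backlog = 1
  query t=14ms: backlog = 1
  query t=20ms: backlog = 2
  query t=24ms: backlog = 2

Answer: 1 1 1 2 2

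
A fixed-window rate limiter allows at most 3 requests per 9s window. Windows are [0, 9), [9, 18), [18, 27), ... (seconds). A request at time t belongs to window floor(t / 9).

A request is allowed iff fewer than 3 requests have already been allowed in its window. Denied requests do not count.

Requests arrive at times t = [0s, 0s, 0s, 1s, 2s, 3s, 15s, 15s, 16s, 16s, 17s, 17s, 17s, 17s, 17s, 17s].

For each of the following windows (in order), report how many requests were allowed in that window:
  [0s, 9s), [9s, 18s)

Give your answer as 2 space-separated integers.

Answer: 3 3

Derivation:
Processing requests:
  req#1 t=0s (window 0): ALLOW
  req#2 t=0s (window 0): ALLOW
  req#3 t=0s (window 0): ALLOW
  req#4 t=1s (window 0): DENY
  req#5 t=2s (window 0): DENY
  req#6 t=3s (window 0): DENY
  req#7 t=15s (window 1): ALLOW
  req#8 t=15s (window 1): ALLOW
  req#9 t=16s (window 1): ALLOW
  req#10 t=16s (window 1): DENY
  req#11 t=17s (window 1): DENY
  req#12 t=17s (window 1): DENY
  req#13 t=17s (window 1): DENY
  req#14 t=17s (window 1): DENY
  req#15 t=17s (window 1): DENY
  req#16 t=17s (window 1): DENY

Allowed counts by window: 3 3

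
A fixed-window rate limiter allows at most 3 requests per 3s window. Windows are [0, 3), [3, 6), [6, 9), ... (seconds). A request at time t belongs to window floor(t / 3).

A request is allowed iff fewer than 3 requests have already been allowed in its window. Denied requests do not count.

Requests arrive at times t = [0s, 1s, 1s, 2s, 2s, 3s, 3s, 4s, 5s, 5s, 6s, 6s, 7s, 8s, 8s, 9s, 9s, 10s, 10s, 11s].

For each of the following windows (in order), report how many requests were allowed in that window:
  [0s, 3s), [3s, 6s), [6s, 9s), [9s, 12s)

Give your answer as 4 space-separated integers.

Processing requests:
  req#1 t=0s (window 0): ALLOW
  req#2 t=1s (window 0): ALLOW
  req#3 t=1s (window 0): ALLOW
  req#4 t=2s (window 0): DENY
  req#5 t=2s (window 0): DENY
  req#6 t=3s (window 1): ALLOW
  req#7 t=3s (window 1): ALLOW
  req#8 t=4s (window 1): ALLOW
  req#9 t=5s (window 1): DENY
  req#10 t=5s (window 1): DENY
  req#11 t=6s (window 2): ALLOW
  req#12 t=6s (window 2): ALLOW
  req#13 t=7s (window 2): ALLOW
  req#14 t=8s (window 2): DENY
  req#15 t=8s (window 2): DENY
  req#16 t=9s (window 3): ALLOW
  req#17 t=9s (window 3): ALLOW
  req#18 t=10s (window 3): ALLOW
  req#19 t=10s (window 3): DENY
  req#20 t=11s (window 3): DENY

Allowed counts by window: 3 3 3 3

Answer: 3 3 3 3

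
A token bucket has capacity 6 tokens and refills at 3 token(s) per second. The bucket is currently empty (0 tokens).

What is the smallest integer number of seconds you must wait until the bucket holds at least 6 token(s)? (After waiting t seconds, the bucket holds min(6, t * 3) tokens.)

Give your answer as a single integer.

Need t * 3 >= 6, so t >= 6/3.
Smallest integer t = ceil(6/3) = 2.

Answer: 2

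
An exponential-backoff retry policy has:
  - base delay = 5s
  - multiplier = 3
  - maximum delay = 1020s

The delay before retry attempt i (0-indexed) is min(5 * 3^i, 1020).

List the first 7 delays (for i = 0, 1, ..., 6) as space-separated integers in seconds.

Answer: 5 15 45 135 405 1020 1020

Derivation:
Computing each delay:
  i=0: min(5*3^0, 1020) = 5
  i=1: min(5*3^1, 1020) = 15
  i=2: min(5*3^2, 1020) = 45
  i=3: min(5*3^3, 1020) = 135
  i=4: min(5*3^4, 1020) = 405
  i=5: min(5*3^5, 1020) = 1020
  i=6: min(5*3^6, 1020) = 1020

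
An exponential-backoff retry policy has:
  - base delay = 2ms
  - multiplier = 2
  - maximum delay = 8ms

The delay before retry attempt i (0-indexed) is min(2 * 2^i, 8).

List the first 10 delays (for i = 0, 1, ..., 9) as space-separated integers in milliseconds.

Answer: 2 4 8 8 8 8 8 8 8 8

Derivation:
Computing each delay:
  i=0: min(2*2^0, 8) = 2
  i=1: min(2*2^1, 8) = 4
  i=2: min(2*2^2, 8) = 8
  i=3: min(2*2^3, 8) = 8
  i=4: min(2*2^4, 8) = 8
  i=5: min(2*2^5, 8) = 8
  i=6: min(2*2^6, 8) = 8
  i=7: min(2*2^7, 8) = 8
  i=8: min(2*2^8, 8) = 8
  i=9: min(2*2^9, 8) = 8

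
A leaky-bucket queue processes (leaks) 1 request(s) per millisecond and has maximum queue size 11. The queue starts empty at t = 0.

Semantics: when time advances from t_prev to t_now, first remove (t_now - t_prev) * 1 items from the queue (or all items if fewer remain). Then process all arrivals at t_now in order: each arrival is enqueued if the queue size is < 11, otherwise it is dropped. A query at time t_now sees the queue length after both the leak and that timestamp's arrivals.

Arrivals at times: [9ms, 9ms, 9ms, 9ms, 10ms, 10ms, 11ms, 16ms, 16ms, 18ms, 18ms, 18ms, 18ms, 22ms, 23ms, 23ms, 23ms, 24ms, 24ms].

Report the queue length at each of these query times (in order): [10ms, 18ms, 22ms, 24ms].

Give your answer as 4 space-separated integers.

Answer: 5 4 1 4

Derivation:
Queue lengths at query times:
  query t=10ms: backlog = 5
  query t=18ms: backlog = 4
  query t=22ms: backlog = 1
  query t=24ms: backlog = 4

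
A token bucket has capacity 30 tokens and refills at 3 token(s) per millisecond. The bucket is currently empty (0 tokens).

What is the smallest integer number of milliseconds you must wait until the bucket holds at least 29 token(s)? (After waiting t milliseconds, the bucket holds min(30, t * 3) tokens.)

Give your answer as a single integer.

Need t * 3 >= 29, so t >= 29/3.
Smallest integer t = ceil(29/3) = 10.

Answer: 10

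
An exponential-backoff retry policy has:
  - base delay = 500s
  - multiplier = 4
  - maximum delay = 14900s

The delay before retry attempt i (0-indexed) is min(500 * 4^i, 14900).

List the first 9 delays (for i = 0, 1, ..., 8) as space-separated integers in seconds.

Answer: 500 2000 8000 14900 14900 14900 14900 14900 14900

Derivation:
Computing each delay:
  i=0: min(500*4^0, 14900) = 500
  i=1: min(500*4^1, 14900) = 2000
  i=2: min(500*4^2, 14900) = 8000
  i=3: min(500*4^3, 14900) = 14900
  i=4: min(500*4^4, 14900) = 14900
  i=5: min(500*4^5, 14900) = 14900
  i=6: min(500*4^6, 14900) = 14900
  i=7: min(500*4^7, 14900) = 14900
  i=8: min(500*4^8, 14900) = 14900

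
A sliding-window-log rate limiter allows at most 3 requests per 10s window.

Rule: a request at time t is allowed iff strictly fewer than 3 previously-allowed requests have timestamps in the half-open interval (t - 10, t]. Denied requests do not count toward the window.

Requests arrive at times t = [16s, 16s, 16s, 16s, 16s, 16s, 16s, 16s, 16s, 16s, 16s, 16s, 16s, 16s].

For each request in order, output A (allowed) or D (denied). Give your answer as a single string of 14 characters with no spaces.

Answer: AAADDDDDDDDDDD

Derivation:
Tracking allowed requests in the window:
  req#1 t=16s: ALLOW
  req#2 t=16s: ALLOW
  req#3 t=16s: ALLOW
  req#4 t=16s: DENY
  req#5 t=16s: DENY
  req#6 t=16s: DENY
  req#7 t=16s: DENY
  req#8 t=16s: DENY
  req#9 t=16s: DENY
  req#10 t=16s: DENY
  req#11 t=16s: DENY
  req#12 t=16s: DENY
  req#13 t=16s: DENY
  req#14 t=16s: DENY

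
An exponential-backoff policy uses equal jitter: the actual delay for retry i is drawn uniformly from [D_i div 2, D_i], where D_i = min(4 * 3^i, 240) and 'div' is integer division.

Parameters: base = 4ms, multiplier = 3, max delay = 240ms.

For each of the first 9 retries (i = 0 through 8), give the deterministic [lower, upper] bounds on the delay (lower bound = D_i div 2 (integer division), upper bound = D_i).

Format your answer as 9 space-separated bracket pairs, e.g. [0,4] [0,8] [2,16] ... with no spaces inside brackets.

Answer: [2,4] [6,12] [18,36] [54,108] [120,240] [120,240] [120,240] [120,240] [120,240]

Derivation:
Computing bounds per retry:
  i=0: D_i=min(4*3^0,240)=4, bounds=[2,4]
  i=1: D_i=min(4*3^1,240)=12, bounds=[6,12]
  i=2: D_i=min(4*3^2,240)=36, bounds=[18,36]
  i=3: D_i=min(4*3^3,240)=108, bounds=[54,108]
  i=4: D_i=min(4*3^4,240)=240, bounds=[120,240]
  i=5: D_i=min(4*3^5,240)=240, bounds=[120,240]
  i=6: D_i=min(4*3^6,240)=240, bounds=[120,240]
  i=7: D_i=min(4*3^7,240)=240, bounds=[120,240]
  i=8: D_i=min(4*3^8,240)=240, bounds=[120,240]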